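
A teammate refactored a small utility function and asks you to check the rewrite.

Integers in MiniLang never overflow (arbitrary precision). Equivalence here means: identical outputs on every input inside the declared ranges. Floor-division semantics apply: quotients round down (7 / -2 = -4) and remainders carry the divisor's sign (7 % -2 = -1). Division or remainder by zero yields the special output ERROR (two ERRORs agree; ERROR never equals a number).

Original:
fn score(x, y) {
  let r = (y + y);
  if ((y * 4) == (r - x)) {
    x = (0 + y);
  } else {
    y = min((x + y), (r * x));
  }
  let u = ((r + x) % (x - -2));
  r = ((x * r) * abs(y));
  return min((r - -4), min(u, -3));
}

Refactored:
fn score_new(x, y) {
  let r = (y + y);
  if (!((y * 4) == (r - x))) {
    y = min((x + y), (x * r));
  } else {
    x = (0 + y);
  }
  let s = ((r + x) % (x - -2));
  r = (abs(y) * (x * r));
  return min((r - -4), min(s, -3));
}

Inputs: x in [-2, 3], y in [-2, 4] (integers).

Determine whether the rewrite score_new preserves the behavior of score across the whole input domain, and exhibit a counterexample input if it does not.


Reading the diff, among the changes: boolean connective usage differs; and local variable names differ.
Spot check at x=-2, y=1 — score: r = 2; ((y * 4) == (r - x)) -> true; x = 1; u = 0; r = 2; return -3. score_new: r = 2; (!((y * 4) == (r - x))) -> false; x = 1; s = 0; r = 2; return -3. Both give -3.
Every one of the 42 inputs gives matching results.
verdict: equivalent


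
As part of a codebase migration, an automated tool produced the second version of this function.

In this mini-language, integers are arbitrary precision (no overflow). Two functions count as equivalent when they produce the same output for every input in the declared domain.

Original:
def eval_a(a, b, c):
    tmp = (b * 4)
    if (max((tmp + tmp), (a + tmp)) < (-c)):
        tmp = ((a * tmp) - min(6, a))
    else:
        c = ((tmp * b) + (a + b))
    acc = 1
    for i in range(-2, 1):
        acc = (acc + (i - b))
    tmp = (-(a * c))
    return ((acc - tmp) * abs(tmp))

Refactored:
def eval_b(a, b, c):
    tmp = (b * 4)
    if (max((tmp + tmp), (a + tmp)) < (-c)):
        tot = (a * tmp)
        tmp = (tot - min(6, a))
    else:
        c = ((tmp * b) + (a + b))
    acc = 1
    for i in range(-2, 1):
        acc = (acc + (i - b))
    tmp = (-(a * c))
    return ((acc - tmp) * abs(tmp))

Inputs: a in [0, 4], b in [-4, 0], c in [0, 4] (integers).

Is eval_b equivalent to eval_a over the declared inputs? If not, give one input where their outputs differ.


Reading the diff, among the changes: local variable names differ, and statement counts differ.
One worked example (a=3, b=-2, c=1) — eval_a: tmp becomes -8; next (max((tmp + tmp), (a + tmp)) < (-c)) evaluates to true; next tmp becomes -27; next acc becomes 1; next at i=-2:; next acc becomes 1; next at i=-1:; next acc becomes 2; next at i=0:; next acc becomes 4; next tmp becomes -3; next final value 21; eval_b: tmp becomes -8; next (max((tmp + tmp), (a + tmp)) < (-c)) evaluates to true; next tot becomes -24; next tmp becomes -27; next acc becomes 1; next at i=-2:; next acc becomes 1; next at i=-1:; next acc becomes 2; next at i=0:; next acc becomes 4; next tmp becomes -3; next final value 21; agreement on 21.
Sweeping the whole domain (125 inputs) finds no disagreement.
verdict: equivalent


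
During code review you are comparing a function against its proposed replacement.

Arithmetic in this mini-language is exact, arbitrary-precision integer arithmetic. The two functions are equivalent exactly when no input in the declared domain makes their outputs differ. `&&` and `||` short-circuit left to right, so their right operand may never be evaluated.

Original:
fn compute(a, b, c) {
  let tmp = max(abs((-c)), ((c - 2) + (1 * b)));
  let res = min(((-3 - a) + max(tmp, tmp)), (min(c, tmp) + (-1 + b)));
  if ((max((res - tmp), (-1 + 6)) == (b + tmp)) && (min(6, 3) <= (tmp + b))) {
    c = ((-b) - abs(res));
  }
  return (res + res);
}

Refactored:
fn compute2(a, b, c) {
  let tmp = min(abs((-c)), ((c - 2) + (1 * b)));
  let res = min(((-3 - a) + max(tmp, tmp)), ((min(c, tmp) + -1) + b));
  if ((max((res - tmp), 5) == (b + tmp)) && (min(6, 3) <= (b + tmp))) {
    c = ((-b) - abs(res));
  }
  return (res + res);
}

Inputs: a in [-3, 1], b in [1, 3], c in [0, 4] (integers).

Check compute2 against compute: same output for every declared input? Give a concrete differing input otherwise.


Try a=-3, b=1, c=0.
compute: tmp becomes 0; next res becomes 0; next ((max((res - tmp), (-1 + 6)) == (b + tmp)) && (min(6, 3) <= (tmp + b))) evaluates to false; next final value 0
compute2: tmp becomes -1; next res becomes -1; next ((max((res - tmp), 5) == (b + tmp)) && (min(6, 3) <= (b + tmp))) evaluates to false; next final value -2
0 vs -2 — the two versions disagree here.
verdict: not equivalent; witness: a=-3, b=1, c=0


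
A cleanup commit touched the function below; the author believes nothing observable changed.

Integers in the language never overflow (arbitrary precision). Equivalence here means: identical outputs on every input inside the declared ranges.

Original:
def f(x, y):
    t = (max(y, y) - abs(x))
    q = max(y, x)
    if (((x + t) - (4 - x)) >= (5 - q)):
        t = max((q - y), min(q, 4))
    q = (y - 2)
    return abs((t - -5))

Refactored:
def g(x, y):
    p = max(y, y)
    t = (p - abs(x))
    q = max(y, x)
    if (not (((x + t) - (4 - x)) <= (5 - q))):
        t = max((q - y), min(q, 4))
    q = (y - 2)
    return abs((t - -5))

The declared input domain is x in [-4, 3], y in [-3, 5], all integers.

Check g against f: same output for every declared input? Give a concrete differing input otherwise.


Input x=1, y=4: 9 from f versus 8 from g.
verdict: not equivalent; witness: x=1, y=4


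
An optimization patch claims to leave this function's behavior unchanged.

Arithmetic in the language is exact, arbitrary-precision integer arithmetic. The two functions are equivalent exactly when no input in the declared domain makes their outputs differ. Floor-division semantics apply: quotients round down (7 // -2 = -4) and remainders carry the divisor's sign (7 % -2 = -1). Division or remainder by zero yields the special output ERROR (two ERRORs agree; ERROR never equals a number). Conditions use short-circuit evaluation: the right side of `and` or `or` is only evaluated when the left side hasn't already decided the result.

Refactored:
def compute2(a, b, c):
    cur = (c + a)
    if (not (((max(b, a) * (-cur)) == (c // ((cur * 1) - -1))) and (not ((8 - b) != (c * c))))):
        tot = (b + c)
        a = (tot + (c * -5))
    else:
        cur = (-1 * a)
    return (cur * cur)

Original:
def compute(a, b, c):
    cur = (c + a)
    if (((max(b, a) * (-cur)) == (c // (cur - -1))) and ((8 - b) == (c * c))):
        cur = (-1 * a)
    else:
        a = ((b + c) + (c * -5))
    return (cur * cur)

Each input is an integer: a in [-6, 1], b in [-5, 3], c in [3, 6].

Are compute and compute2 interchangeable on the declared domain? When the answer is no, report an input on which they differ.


This is a faithful refactor — boolean connective usage differs; and statement counts differ; and comparison usage differs; and constant usage differs; and arithmetic usage differs; and local variable names differ, but the computed results match everywhere.
Tracing a=-2, b=-3, c=3: compute: cur becomes 1; next (((max(b, a) * (-cur)) == (c // (cur - -1))) and ((8 - b) == (c * c))) evaluates to false; next a becomes -15; next final value 1 | compute2: cur becomes 1; next (not (((max(b, a) * (-cur)) == (c // ((cur * 1) - -1))) and (not ((8 - b) != (c * c))))) evaluates to true; next tot becomes 0; next a becomes -15; next final value 1 — matching result 1.
Every one of the 288 inputs gives matching results.
verdict: equivalent


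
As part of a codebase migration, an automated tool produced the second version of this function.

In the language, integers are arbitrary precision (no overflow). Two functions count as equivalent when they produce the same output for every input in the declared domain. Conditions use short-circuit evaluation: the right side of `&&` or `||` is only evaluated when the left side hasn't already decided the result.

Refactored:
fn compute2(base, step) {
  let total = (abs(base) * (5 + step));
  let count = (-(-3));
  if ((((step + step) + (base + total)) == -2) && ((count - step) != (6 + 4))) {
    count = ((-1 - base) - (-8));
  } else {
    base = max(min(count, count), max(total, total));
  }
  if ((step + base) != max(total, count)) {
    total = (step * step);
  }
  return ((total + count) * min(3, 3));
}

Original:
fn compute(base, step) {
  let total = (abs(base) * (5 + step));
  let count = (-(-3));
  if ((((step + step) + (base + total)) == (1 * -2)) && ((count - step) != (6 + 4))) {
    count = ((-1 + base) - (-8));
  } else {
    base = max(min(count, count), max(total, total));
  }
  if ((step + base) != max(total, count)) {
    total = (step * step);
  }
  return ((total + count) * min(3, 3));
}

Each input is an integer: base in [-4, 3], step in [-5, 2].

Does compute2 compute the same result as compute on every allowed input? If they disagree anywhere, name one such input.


Take base=-4, step=-3.
compute: total := 8 | count := 3 | ((((step + step) + (base + total)) == (1 * -2)) && ((count - step) != (6 + 4))): true | count := 3 | ((step + base) != max(total, count)): true | total := 9 | result 36
compute2: total := 8 | count := 3 | ((((step + step) + (base + total)) == -2) && ((count - step) != (6 + 4))): true | count := 11 | ((step + base) != max(total, count)): true | total := 9 | result 60
36 and 60 differ, so these are not the same function on this domain.
verdict: not equivalent; witness: base=-4, step=-3


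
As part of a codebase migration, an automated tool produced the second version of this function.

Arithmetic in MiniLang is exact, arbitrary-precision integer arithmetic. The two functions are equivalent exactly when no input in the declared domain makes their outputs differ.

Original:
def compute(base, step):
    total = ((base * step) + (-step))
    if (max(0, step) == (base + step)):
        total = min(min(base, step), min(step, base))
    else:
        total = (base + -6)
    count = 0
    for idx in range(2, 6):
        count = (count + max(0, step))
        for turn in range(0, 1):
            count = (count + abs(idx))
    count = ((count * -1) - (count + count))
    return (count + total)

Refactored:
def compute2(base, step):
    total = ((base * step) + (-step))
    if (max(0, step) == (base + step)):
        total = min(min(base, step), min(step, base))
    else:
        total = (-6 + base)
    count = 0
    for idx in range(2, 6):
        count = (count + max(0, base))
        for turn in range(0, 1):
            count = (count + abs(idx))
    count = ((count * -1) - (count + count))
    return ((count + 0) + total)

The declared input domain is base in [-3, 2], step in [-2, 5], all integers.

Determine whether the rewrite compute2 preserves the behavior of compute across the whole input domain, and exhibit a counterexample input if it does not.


On input base=-3, step=1, compute returns -63 while compute2 returns -51.
verdict: not equivalent; witness: base=-3, step=1


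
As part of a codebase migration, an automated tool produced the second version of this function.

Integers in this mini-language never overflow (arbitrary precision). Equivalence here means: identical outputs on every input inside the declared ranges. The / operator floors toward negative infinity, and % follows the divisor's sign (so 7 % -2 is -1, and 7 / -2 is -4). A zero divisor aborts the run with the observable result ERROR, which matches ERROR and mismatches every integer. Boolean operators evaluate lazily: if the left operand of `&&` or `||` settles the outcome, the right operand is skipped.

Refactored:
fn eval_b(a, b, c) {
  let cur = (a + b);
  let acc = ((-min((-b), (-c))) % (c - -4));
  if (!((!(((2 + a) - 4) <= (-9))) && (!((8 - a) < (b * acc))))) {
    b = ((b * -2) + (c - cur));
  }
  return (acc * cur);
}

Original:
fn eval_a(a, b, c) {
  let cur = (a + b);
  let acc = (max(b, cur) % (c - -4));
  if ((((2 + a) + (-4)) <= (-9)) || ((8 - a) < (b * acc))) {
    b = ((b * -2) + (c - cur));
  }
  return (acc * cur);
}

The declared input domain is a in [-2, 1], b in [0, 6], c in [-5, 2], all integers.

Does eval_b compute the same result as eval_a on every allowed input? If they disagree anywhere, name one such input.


Consider the input a=-2, b=0, c=1.
eval_a: cur becomes -2; next acc becomes 0; next ((((2 + a) + (-4)) <= (-9)) || ((8 - a) < (b * acc))) evaluates to false; next final value 0
eval_b: cur becomes -2; next acc becomes 1; next (!((!(((2 + a) - 4) <= (-9))) && (!((8 - a) < (b * acc))))) evaluates to false; next final value -2
0 against -2: the behavior changed.
verdict: not equivalent; witness: a=-2, b=0, c=1


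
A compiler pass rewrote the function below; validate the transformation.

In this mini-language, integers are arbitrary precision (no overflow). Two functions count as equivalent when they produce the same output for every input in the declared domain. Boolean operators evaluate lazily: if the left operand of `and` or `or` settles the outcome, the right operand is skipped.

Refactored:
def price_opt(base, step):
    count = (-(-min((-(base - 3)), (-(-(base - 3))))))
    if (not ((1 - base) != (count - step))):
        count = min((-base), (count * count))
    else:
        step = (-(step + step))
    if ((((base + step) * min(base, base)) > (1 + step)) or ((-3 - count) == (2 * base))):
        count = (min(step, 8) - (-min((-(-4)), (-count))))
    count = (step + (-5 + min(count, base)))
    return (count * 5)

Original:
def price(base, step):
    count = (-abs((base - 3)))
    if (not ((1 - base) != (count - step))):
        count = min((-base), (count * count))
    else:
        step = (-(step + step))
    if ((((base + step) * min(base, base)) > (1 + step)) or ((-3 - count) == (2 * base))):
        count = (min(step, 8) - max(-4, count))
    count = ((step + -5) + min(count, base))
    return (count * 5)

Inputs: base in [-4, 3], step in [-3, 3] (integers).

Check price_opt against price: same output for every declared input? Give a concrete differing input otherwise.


The two are interchangeable: constant usage differs; and arithmetic usage differs; and min/max/abs usage differs, and every declared input agrees.
One worked example (base=1, step=1) — price: count = -2; (not ((1 - base) != (count - step))) -> false; step = -2; ((((base + step) * min(base, base)) > (1 + step)) or ((-3 - count) == (2 * base))) -> false; count = -9; return -45; price_opt: count = -2; (not ((1 - base) != (count - step))) -> false; step = -2; ((((base + step) * min(base, base)) > (1 + step)) or ((-3 - count) == (2 * base))) -> false; count = -9; return -45; agreement on -45.
An exhaustive pass over the 56 declared inputs shows identical outputs.
verdict: equivalent


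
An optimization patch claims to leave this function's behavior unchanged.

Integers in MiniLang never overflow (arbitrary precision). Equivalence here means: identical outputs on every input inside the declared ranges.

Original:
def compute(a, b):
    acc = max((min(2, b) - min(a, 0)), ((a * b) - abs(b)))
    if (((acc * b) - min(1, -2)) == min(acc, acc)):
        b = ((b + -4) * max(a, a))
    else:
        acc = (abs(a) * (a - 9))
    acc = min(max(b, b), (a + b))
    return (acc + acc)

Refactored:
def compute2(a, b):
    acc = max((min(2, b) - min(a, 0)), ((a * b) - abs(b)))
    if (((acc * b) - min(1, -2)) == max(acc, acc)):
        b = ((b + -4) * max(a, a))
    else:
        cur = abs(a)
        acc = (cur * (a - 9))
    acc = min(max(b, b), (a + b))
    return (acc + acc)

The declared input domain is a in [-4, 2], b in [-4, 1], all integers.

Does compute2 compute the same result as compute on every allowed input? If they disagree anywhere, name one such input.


The edit looks behavioral (`min(acc, acc)` became `max(acc, acc)`), but over these ranges it never changes the outcome.
Tracing a=-3, b=1: compute: acc=4, then (((acc * b) - min(1, -2)) == min(acc, acc)) is false, then acc=-36, then acc=-2, then returns -4 | compute2: acc=4, then (((acc * b) - min(1, -2)) == max(acc, acc)) is false, then cur=3, then acc=-36, then acc=-2, then returns -4 — matching result -4.
Across all 42 domain points the two functions coincide.
verdict: equivalent


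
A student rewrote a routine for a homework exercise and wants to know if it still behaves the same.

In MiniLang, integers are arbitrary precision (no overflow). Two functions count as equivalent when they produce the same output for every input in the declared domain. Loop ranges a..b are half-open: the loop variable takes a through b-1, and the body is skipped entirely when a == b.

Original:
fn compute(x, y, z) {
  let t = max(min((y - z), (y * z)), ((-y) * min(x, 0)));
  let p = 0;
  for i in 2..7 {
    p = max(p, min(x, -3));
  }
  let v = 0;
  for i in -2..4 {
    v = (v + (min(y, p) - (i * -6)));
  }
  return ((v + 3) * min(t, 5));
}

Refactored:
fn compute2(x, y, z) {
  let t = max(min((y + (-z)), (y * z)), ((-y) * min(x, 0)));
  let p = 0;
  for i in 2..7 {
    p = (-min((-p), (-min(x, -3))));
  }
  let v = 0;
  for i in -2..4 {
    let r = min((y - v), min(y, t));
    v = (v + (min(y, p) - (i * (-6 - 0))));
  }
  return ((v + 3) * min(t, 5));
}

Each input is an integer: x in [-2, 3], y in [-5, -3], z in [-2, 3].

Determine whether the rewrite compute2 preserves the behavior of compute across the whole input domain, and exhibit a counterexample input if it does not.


The two versions differ — the changes include constant usage differs, local variable names differ, arithmetic usage differs, statement counts differ, min/max/abs usage differs.
As a probe, take x=-1, y=-5, z=0: compute runs t=-5, then p=0, then (i=2), then p=0, then (i=3), then p=0, then (i=4), then p=0, then (i=5), then p=0, then (i=6), then p=0, then v=0, then (i=-2), then v=-17, then (i=-1), then v=-28, then (i=0), then v=-33, then (i=1), then v=-32, then (i=2), then v=-25, then (i=3), then v=-12, then returns 45; compute2 runs t=-5, then p=0, then (i=2), then p=0, then (i=3), then p=0, then (i=4), then p=0, then (i=5), then p=0, then (i=6), then p=0, then v=0, then (i=-2), then r=-5, then v=-17, then (i=-1), then r=-5, then v=-28, then (i=0), then r=-5, then v=-33, then (i=1), then r=-5, then v=-32, then (i=2), then r=-5, then v=-25, then (i=3), then r=-5, then v=-12, then returns 45; both end at 45.
Sweeping the whole domain (108 inputs) finds no disagreement.
verdict: equivalent


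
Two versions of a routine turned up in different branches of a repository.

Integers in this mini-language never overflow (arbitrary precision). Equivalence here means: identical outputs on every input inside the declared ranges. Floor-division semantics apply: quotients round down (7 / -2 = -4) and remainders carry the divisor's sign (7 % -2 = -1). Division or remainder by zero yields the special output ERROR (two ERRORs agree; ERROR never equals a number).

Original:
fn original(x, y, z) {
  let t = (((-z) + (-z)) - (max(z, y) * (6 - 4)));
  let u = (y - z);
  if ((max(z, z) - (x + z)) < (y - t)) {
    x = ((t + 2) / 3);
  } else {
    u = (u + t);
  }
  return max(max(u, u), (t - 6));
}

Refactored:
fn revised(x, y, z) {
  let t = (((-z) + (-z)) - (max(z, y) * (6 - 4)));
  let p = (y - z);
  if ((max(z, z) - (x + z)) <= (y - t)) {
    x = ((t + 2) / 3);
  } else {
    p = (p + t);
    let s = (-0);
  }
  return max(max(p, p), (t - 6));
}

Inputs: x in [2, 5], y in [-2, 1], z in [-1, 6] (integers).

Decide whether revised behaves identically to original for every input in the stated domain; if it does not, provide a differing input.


There is a counterexample at x=2, y=0, z=-1: 3 on one side, 1 on the other.
original: t becomes 2; next u becomes 1; next ((max(z, z) - (x + z)) < (y - t)) evaluates to false; next u becomes 3; next final value 3
revised: t becomes 2; next p becomes 1; next ((max(z, z) - (x + z)) <= (y - t)) evaluates to true; next x becomes 1; next final value 1
verdict: not equivalent; witness: x=2, y=0, z=-1


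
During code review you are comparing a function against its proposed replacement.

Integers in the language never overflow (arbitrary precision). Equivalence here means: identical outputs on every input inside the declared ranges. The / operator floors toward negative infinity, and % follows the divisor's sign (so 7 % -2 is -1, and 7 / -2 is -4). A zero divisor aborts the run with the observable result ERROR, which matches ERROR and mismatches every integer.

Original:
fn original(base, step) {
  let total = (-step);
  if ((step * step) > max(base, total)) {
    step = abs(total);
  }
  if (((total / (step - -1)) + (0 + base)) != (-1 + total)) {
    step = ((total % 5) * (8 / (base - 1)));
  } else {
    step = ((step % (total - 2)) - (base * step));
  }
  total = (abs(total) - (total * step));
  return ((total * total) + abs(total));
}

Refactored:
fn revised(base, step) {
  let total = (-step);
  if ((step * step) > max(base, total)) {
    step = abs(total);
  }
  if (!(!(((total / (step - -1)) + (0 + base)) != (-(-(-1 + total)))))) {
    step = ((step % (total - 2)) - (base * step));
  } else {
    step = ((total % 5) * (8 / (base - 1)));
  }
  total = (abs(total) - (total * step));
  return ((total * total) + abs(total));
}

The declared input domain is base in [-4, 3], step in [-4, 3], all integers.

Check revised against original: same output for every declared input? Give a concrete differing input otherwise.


The rewrite breaks on base=-4, step=-4, where the results are 1332 and 3660.
original: total becomes 4; next ((step * step) > max(base, total)) evaluates to true; next step becomes 4; next (((total / (step - -1)) + (0 + base)) != (-1 + total)) evaluates to true; next step becomes -8; next total becomes 36; next final value 1332
revised: total becomes 4; next ((step * step) > max(base, total)) evaluates to true; next step becomes 4; next (!(!(((total / (step - -1)) + (0 + base)) != (-(-(-1 + total)))))) evaluates to true; next step becomes 16; next total becomes -60; next final value 3660
verdict: not equivalent; witness: base=-4, step=-4


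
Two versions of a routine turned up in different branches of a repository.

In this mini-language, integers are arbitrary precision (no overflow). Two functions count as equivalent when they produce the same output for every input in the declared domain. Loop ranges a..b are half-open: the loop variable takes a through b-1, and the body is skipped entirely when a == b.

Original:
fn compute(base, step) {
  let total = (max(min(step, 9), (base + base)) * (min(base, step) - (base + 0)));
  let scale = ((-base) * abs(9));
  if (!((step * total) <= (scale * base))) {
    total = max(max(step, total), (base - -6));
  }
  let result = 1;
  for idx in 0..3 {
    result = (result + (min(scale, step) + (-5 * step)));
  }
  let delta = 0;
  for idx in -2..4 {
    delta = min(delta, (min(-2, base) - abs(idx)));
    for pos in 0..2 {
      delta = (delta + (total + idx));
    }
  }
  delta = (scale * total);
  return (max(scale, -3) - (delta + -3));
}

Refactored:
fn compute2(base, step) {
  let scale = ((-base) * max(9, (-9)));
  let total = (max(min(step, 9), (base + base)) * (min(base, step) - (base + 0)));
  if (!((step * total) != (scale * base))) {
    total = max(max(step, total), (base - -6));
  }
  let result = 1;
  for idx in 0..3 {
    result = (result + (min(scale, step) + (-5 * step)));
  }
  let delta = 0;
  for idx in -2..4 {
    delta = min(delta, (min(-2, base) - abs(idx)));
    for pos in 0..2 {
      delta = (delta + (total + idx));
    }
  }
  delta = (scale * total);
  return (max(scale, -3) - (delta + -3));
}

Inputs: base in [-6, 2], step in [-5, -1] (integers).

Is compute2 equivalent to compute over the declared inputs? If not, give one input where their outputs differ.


Run the pair on base=-5, step=-5.
compute: total becomes 0; next scale becomes 45; next (!((step * total) <= (scale * base))) evaluates to true; next total becomes 1; next result becomes 1; next at idx=0:; next result becomes 21; next at idx=1:; next result becomes 41; next at idx=2:; next result becomes 61; next delta becomes 0; next at idx=-2:; next delta becomes -7; next at pos=0:; next delta becomes -8; next at pos=1:; next delta becomes -9; next at idx=-1:; next delta becomes -9; next at pos=0:; next delta becomes -9; next at pos=1:; next delta becomes -9; next at idx=0:; next delta becomes -9; next at pos=0:; next delta becomes -8; next at pos=1:; next delta becomes -7; next at idx=1:; next delta becomes -7; next at pos=0:; next delta becomes -5; next at pos=1:; next delta becomes -3; next at idx=2:; next delta becomes -7; next at pos=0:; next delta becomes -4; next at pos=1:; next delta becomes -1; next at idx=3:; next delta becomes -8; next at pos=0:; next delta becomes -4; next at pos=1:; next delta becomes 0; next delta becomes 45; next final value 3
compute2: scale becomes 45; next total becomes 0; next (!((step * total) != (scale * base))) evaluates to false; next result becomes 1; next at idx=0:; next result becomes 21; next at idx=1:; next result becomes 41; next at idx=2:; next result becomes 61; next delta becomes 0; next at idx=-2:; next delta becomes -7; next at pos=0:; next delta becomes -9; next at pos=1:; next delta becomes -11; next at idx=-1:; next delta becomes -11; next at pos=0:; next delta becomes -12; next at pos=1:; next delta becomes -13; next at idx=0:; next delta becomes -13; next at pos=0:; next delta becomes -13; next at pos=1:; next delta becomes -13; next at idx=1:; next delta becomes -13; next at pos=0:; next delta becomes -12; next at pos=1:; next delta becomes -11; next at idx=2:; next delta becomes -11; next at pos=0:; next delta becomes -9; next at pos=1:; next delta becomes -7; next at idx=3:; next delta becomes -8; next at pos=0:; next delta becomes -5; next at pos=1:; next delta becomes -2; next delta becomes 0; next final value 48
3 against 48: the behavior changed.
verdict: not equivalent; witness: base=-5, step=-5


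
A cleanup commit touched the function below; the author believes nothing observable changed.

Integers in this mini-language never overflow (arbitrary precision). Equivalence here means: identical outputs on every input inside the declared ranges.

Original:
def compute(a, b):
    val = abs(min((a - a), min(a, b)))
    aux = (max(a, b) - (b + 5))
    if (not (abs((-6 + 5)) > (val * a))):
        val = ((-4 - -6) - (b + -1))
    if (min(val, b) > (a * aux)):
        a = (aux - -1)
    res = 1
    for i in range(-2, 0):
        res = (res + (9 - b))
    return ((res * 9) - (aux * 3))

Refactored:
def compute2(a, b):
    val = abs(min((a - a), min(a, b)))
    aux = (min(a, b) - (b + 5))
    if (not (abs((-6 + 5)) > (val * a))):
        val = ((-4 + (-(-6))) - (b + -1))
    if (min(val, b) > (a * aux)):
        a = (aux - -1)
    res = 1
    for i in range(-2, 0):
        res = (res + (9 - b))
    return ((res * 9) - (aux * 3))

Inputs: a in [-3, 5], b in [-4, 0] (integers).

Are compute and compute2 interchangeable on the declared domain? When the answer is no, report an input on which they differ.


Not equivalent: a=-3, b=-4 separates them (255 vs 258).
compute: val := 4 | aux := -4 | (not (abs((-6 + 5)) > (val * a))): false | (min(val, b) > (a * aux)): false | res := 1 | iter i=-2: | res := 14 | iter i=-1: | res := 27 | result 255
compute2: val := 4 | aux := -5 | (not (abs((-6 + 5)) > (val * a))): false | (min(val, b) > (a * aux)): false | res := 1 | iter i=-2: | res := 14 | iter i=-1: | res := 27 | result 258
verdict: not equivalent; witness: a=-3, b=-4


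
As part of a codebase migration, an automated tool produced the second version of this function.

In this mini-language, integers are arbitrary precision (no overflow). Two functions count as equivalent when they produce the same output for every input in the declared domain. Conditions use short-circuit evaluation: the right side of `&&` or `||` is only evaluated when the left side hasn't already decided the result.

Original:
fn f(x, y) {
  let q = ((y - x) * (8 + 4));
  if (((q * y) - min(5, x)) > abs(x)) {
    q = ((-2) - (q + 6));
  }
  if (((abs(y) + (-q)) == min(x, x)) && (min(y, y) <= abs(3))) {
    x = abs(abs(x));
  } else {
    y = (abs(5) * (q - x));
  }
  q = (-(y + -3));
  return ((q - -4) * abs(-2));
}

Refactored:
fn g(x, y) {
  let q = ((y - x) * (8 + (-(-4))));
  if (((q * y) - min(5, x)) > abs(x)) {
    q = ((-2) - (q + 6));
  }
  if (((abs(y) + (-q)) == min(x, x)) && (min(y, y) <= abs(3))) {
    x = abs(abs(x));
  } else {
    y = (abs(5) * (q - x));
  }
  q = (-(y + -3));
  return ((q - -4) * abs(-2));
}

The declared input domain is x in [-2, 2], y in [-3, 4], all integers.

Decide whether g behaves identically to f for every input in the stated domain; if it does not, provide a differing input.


This is a faithful refactor — same computation, different form, but the computed results match everywhere.
Tracing x=-2, y=4: f: q = 72; (((q * y) - min(5, x)) > abs(x)) -> true; q = -80; (((abs(y) + (-q)) == min(x, x)) && (min(y, y) <= abs(3))) -> false; y = -390; q = 393; return 794 | g: q = 72; (((q * y) - min(5, x)) > abs(x)) -> true; q = -80; (((abs(y) + (-q)) == min(x, x)) && (min(y, y) <= abs(3))) -> false; y = -390; q = 393; return 794 — matching result 794.
Checked all 40 inputs in the declared domain: the outputs agree on every one.
verdict: equivalent


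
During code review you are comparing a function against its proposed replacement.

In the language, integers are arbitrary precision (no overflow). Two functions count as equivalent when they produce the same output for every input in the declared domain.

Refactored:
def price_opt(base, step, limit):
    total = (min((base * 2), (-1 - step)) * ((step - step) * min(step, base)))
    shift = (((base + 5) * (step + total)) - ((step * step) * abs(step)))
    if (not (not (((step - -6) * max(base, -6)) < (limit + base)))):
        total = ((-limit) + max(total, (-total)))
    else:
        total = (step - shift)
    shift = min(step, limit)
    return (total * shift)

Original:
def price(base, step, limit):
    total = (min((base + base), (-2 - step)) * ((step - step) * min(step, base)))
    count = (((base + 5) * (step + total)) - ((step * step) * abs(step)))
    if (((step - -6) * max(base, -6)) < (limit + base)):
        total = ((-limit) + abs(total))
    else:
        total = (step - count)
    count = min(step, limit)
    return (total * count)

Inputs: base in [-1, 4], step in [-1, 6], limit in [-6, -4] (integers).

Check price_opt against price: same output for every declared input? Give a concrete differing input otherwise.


Equivalent. The suspicious edit (`-2` became `-1`) never changes the result for any input inside the declared domain.
Sweeping the whole domain (144 inputs) finds no disagreement.
One worked example (base=4, step=3, limit=-6) — price: total := 0 | count := 0 | (((step - -6) * max(base, -6)) < (limit + base)): false | total := 3 | count := -6 | result -18; price_opt: total := 0 | shift := 0 | (not (not (((step - -6) * max(base, -6)) < (limit + base)))): false | total := 3 | shift := -6 | result -18; agreement on -18.
verdict: equivalent


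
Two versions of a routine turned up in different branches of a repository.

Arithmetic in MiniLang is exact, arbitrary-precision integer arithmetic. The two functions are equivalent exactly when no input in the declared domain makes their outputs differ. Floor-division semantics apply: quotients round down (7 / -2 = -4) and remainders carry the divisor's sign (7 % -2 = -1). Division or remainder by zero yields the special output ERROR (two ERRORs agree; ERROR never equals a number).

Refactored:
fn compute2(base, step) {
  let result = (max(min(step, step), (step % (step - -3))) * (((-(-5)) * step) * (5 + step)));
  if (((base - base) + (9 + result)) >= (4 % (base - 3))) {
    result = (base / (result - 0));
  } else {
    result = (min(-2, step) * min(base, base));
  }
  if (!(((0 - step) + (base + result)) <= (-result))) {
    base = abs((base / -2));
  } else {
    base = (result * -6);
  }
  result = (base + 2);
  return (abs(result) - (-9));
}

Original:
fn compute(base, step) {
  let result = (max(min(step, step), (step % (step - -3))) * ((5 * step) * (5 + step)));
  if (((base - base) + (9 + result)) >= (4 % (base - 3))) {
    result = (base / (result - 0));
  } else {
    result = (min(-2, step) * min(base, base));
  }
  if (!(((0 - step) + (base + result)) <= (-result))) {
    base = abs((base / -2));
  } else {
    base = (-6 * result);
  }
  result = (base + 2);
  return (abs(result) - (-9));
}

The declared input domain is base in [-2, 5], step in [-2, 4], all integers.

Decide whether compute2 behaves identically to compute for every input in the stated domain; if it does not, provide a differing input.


The two versions differ — the changes include same computation, different form.
Tracing base=-2, step=-1: compute: result = -20; (((base - base) + (9 + result)) >= (4 % (base - 3))) -> false; result = 4; (!(((0 - step) + (base + result)) <= (-result))) -> true; base = 1; result = 3; return 12 | compute2: result = -20; (((base - base) + (9 + result)) >= (4 % (base - 3))) -> false; result = 4; (!(((0 - step) + (base + result)) <= (-result))) -> true; base = 1; result = 3; return 12 — matching result 12.
Across all 56 domain points the two functions coincide.
verdict: equivalent


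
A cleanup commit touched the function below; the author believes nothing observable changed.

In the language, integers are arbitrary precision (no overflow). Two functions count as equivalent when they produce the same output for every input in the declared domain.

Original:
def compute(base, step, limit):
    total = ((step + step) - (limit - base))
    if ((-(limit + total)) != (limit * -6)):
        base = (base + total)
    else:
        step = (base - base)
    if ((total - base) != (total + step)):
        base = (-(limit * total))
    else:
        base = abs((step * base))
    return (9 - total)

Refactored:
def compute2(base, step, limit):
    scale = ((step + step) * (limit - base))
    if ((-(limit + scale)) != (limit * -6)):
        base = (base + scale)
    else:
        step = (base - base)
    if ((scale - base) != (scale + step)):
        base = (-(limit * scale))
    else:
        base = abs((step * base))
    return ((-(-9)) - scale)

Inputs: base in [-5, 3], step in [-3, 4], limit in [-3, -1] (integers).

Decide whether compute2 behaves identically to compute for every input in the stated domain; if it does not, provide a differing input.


Not equivalent: base=-5, step=-3, limit=-3 separates them (17 vs 21).
compute: total = -8; ((-(limit + total)) != (limit * -6)) -> true; base = -13; ((total - base) != (total + step)) -> true; base = -24; return 17
compute2: scale = -12; ((-(limit + scale)) != (limit * -6)) -> true; base = -17; ((scale - base) != (scale + step)) -> true; base = -36; return 21
verdict: not equivalent; witness: base=-5, step=-3, limit=-3


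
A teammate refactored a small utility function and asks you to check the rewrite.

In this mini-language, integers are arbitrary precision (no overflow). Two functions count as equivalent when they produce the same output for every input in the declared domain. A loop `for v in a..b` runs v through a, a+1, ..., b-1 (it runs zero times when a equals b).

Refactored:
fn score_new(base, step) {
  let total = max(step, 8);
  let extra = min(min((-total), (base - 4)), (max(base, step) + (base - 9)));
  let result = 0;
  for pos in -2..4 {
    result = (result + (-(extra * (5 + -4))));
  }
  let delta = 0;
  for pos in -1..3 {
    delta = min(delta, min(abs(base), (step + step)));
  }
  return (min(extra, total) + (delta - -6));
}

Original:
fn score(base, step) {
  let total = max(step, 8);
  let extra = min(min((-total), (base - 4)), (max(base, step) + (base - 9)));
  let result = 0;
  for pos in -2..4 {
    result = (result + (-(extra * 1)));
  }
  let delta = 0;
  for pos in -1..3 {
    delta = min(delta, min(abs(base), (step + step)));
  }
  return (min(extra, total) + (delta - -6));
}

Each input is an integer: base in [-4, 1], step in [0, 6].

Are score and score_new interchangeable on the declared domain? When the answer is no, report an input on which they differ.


This is a faithful refactor — constant usage differs; also arithmetic usage differs, but the computed results match everywhere.
One worked example (base=-3, step=1) — score: total=8, then extra=-11, then result=0, then (pos=-2), then result=11, then (pos=-1), then result=22, then (pos=0), then result=33, then (pos=1), then result=44, then (pos=2), then result=55, then (pos=3), then result=66, then delta=0, then (pos=-1), then delta=0, then (pos=0), then delta=0, then (pos=1), then delta=0, then (pos=2), then delta=0, then returns -5; score_new: total=8, then extra=-11, then result=0, then (pos=-2), then result=11, then (pos=-1), then result=22, then (pos=0), then result=33, then (pos=1), then result=44, then (pos=2), then result=55, then (pos=3), then result=66, then delta=0, then (pos=-1), then delta=0, then (pos=0), then delta=0, then (pos=1), then delta=0, then (pos=2), then delta=0, then returns -5; agreement on -5.
Across all 42 domain points the two functions coincide.
verdict: equivalent


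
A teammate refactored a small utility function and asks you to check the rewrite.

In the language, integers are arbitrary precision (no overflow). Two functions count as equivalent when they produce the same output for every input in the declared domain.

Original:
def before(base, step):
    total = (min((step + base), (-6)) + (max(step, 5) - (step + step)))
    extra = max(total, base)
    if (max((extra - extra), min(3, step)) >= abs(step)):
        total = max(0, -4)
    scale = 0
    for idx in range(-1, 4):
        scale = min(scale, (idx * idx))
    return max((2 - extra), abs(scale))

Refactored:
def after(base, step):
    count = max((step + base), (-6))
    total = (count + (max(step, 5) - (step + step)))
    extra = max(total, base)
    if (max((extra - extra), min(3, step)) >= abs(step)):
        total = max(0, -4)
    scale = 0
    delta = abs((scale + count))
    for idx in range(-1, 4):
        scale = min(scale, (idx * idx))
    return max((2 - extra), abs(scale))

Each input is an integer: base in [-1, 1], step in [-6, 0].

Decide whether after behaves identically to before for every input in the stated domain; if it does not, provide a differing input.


On input base=-1, step=-1, before returns 1 while after returns 0.
verdict: not equivalent; witness: base=-1, step=-1


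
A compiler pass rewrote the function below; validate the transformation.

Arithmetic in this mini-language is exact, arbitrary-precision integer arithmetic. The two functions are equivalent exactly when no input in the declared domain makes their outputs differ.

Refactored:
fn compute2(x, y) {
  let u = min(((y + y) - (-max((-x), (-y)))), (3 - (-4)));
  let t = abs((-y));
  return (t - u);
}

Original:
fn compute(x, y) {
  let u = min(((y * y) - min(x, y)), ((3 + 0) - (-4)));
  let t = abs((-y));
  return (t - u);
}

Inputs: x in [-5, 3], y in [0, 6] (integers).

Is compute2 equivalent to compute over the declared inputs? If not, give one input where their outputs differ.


There is a counterexample at x=-5, y=1: -5 on one side, -6 on the other.
compute: u=6, then t=1, then returns -5
compute2: u=7, then t=1, then returns -6
verdict: not equivalent; witness: x=-5, y=1


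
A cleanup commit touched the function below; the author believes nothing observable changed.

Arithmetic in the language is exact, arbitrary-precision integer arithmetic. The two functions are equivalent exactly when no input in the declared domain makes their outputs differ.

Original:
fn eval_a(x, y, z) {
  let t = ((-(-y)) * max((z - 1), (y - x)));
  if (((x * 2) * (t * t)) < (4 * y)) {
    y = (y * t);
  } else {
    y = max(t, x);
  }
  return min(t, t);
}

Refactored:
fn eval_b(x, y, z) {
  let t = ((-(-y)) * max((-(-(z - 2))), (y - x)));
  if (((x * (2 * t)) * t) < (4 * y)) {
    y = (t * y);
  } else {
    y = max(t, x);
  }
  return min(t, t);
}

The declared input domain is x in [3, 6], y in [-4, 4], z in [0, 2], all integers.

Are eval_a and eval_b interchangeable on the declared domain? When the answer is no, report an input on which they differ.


The rewrite breaks on x=3, y=-4, z=0, where the results are 4 and 8.
eval_a: t := 4 | (((x * 2) * (t * t)) < (4 * y)): false | y := 4 | result 4
eval_b: t := 8 | (((x * (2 * t)) * t) < (4 * y)): false | y := 8 | result 8
verdict: not equivalent; witness: x=3, y=-4, z=0
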